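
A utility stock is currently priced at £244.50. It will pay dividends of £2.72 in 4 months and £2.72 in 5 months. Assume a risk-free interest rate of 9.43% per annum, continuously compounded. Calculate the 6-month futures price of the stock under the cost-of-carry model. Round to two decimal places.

PV(dividends) I = 2.72·e^(−0.0943·4/12) + 2.72·e^(−0.0943·5/12)
I = 2.6358 + 2.6152 = 5.2510
F = (S − I)·e^(rT) = (244.50 − 5.2510) · e^(0.0943·6/12)
= 239.2490 · e^0.047150 = 239.2490 × 1.048279 = £250.80

£250.80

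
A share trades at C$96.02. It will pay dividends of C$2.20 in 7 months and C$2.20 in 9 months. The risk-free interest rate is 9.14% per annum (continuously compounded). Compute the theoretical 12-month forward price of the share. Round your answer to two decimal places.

C$100.67

PV(dividends) I = 2.20·e^(−0.0914·7/12) + 2.20·e^(−0.0914·9/12)
I = 2.0858 + 2.0542 = 4.1400
F = (S − I)·e^(rT) = (96.02 − 4.1400) · e^(0.0914·12/12)
= 91.8800 · e^0.091400 = 91.8800 × 1.095707 = C$100.67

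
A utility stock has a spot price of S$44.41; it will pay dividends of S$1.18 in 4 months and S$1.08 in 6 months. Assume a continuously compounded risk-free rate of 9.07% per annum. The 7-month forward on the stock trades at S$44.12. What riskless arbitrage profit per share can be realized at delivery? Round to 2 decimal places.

S$0.41 per share

PV(dividends) I = 1.18·e^(−0.0907·4/12) + 1.08·e^(−0.0907·6/12) = 2.1770
Fair forward F* = (S − I)·e^(rT) = (44.41 − 2.1770)·e^0.052908 = 42.2330 × 1.054333 = 44.5276
Market S$44.12 < fair 44.5276: forward underpriced → reverse cash-and-carry (short the stock, invest proceeds at r, pay the dividends, go long the forward).
Profit at T = |F_mkt − F*| = |44.12 − 44.5276| = S$0.41 per share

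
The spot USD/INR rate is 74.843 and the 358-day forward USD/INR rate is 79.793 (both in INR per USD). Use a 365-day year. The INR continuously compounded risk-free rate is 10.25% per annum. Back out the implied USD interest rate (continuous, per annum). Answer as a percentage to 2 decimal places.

F = S·e^((r_INR − r_USD)T) ⇒ r_USD = r_INR − ln(F/S)/T
ln(79.793/74.843) = 0.064043; /(358/365) = 0.065295
r_USD = 0.1025 − 0.065295 = 0.037205
r_USD = 3.72%

3.72%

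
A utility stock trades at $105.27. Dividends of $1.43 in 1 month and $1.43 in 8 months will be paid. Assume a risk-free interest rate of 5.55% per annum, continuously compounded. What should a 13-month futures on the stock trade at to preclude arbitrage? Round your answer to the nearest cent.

$108.82

PV(dividends) I = 1.43·e^(−0.0555·1/12) + 1.43·e^(−0.0555·8/12)
I = 1.4234 + 1.3781 = 2.8015
F = (S − I)·e^(rT) = (105.27 − 2.8015) · e^(0.0555·13/12)
= 102.4685 · e^0.060125 = 102.4685 × 1.061969 = $108.82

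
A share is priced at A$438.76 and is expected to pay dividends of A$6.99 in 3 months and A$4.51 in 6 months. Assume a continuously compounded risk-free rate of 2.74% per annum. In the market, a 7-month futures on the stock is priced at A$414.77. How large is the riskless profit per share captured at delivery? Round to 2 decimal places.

A$19.48 per share

PV(dividends) I = 6.99·e^(−0.0274·3/12) + 4.51·e^(−0.0274·6/12) = 11.3909
Fair futures F* = (S − I)·e^(rT) = (438.76 − 11.3909)·e^0.015983 = 427.3691 × 1.016111 = 434.2544
Market A$414.77 < fair 434.2544: forward underpriced → reverse cash-and-carry (short the stock, invest proceeds at r, pay the dividends, go long the forward).
Profit at T = |F_mkt − F*| = |414.77 − 434.2544| = A$19.48 per share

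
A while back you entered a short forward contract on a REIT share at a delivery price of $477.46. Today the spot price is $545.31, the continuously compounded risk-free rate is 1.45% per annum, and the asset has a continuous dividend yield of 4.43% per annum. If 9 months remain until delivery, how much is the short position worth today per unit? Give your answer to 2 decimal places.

-$55.19

Current fair forward for the remaining 9 months: F = S·e^((r − q)·T), (r − q) = 0.0145 − 0.0443 = -0.0298
F = 545.31 · e^(-0.0298 × 9/12) = 545.31 × 0.977898 = 533.2576
Value of long forward = (F − K)·e^(−rT) = (533.2576 − 477.46) · e^(−0.0145·9/12)
= 55.7976 × 0.989184 = 55.19
Short position value = −(long value) = -$55.19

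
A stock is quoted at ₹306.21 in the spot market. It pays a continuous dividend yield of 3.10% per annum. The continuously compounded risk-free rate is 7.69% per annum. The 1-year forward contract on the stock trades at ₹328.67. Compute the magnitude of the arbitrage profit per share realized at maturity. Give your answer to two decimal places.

Fair forward: F* = S·e^(carry·T), with carry = (r − q) = 0.0769 − 0.0310 = 0.0459
F* = 306.21 · e^(0.0459 × 12/12) = 306.21 · e^0.045900 = 306.21 × 1.046970 = ₹320.5927
Market ₹328.67 > fair ₹320.5927: forward overpriced → cash-and-carry (buy spot, short the forward).
At maturity, profit = |F_mkt − F*| = |328.67 − 320.5927| = ₹8.08 per share

₹8.08 per share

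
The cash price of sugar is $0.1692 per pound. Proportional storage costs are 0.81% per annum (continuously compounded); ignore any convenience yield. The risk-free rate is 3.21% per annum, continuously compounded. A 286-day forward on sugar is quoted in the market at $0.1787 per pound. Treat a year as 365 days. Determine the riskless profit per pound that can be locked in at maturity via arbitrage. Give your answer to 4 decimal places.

$0.0041 per pound

Fair forward: F* = S·e^(carry·T), with carry = (r + u) = 0.0321 + 0.0081 = 0.0402
F* = 0.1692 · e^(0.0402 × 286/365) = 0.1692 · e^0.031499 = 0.1692 × 1.032000 = $0.1746
Market $0.1787 > fair $0.1746: forward overpriced → cash-and-carry (buy spot, short the forward).
At maturity, profit = |F_mkt − F*| = |0.1787 − 0.1746| = $0.0041 per pound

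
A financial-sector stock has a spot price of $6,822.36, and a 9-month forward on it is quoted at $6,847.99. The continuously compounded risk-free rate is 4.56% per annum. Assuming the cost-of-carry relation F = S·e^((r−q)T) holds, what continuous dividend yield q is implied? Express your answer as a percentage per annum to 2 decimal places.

4.06%

From F = S·e^((r−q)T): (r − q) = ln(F/S)/T
ln(6847.99/6822.36) = ln(1.003757) = 0.003750
(r − q) = 0.003750 / (9/12) = 0.005000
q = r − ln(F/S)/T = 0.0456 − 0.005000 = 0.040600
q = 4.06%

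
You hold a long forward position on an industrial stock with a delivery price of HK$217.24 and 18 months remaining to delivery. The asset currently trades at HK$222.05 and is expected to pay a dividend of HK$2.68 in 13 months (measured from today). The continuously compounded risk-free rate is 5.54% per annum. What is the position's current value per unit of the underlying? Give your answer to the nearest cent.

HK$19.61

PV(remaining dividends) I = 2.68·e^(−0.0554·13/12) = 2.5239
Current forward F = (S − I)·e^(rT) = (222.05 − 2.5239)·e^(0.0554·18/12) = 219.5261 × 1.086650 = 238.5480
Value (long) = (F − K)·e^(−rT) = (238.5480 − 217.24) × 0.920259 = 19.6089
Value = HK$19.61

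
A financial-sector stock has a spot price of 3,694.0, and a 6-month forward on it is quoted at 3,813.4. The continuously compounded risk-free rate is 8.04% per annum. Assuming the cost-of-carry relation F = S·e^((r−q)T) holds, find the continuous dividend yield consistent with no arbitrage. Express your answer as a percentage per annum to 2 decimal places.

From F = S·e^((r−q)T): (r − q) = ln(F/S)/T
ln(3813.4/3694.0) = ln(1.032323) = 0.031812
(r − q) = 0.031812 / (6/12) = 0.063624
q = r − ln(F/S)/T = 0.0804 − 0.063624 = 0.016776
q = 1.68%

1.68%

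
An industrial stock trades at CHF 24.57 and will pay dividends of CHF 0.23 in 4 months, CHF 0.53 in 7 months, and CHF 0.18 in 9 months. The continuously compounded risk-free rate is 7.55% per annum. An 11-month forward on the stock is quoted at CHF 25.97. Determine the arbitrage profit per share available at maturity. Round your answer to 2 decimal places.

CHF 0.61 per share

PV(dividends) I = 0.23·e^(−0.0755·4/12) + 0.53·e^(−0.0755·7/12) + 0.18·e^(−0.0755·9/12) = 0.9015
Fair forward F* = (S − I)·e^(rT) = (24.57 − 0.9015)·e^0.069208 = 23.6685 × 1.071659 = 25.3646
Market CHF 25.97 > fair 25.3646: forward overpriced → cash-and-carry (borrow at r, buy the stock and collect the dividends, short the forward).
Profit at T = |F_mkt − F*| = |25.97 − 25.3646| = CHF 0.61 per share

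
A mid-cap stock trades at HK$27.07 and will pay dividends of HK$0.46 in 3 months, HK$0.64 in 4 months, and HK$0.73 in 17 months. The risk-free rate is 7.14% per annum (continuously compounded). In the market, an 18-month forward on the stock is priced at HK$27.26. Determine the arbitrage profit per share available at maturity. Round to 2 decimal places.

HK$0.94 per share

PV(dividends) I = 0.46·e^(−0.0714·3/12) + 0.64·e^(−0.0714·4/12) + 0.73·e^(−0.0714·17/12) = 1.7366
Fair forward F* = (S − I)·e^(rT) = (27.07 − 1.7366)·e^0.107100 = 25.3334 × 1.113046 = 28.1972
Market HK$27.26 < fair 28.1972: forward underpriced → reverse cash-and-carry (short the stock, invest proceeds at r, pay the dividends, go long the forward).
Profit at T = |F_mkt − F*| = |27.26 − 28.1972| = HK$0.94 per share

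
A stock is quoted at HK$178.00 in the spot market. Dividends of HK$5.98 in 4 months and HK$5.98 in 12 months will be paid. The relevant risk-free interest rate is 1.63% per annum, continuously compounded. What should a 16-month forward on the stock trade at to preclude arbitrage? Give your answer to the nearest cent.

HK$169.82

PV(dividends) I = 5.98·e^(−0.0163·4/12) + 5.98·e^(−0.0163·12/12)
I = 5.9476 + 5.8833 = 11.8309
F = (S − I)·e^(rT) = (178.00 − 11.8309) · e^(0.0163·16/12)
= 166.1691 · e^0.021733 = 166.1691 × 1.021971 = HK$169.82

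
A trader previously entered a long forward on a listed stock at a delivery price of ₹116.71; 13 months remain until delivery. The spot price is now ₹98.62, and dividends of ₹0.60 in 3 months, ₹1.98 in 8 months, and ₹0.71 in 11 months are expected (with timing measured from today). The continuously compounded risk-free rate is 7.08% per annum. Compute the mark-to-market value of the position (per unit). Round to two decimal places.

-₹12.62

PV(remaining dividends) I = 0.60·e^(−0.0708·3/12) + 1.98·e^(−0.0708·8/12) + 0.71·e^(−0.0708·11/12) = 3.1436
Current forward F = (S − I)·e^(rT) = (98.62 − 3.1436)·e^(0.0708·13/12) = 95.4764 × 1.079718 = 103.0876
Value (long) = (F − K)·e^(−rT) = (103.0876 − 116.71) × 0.926168 = -12.6166
Value = -₹12.62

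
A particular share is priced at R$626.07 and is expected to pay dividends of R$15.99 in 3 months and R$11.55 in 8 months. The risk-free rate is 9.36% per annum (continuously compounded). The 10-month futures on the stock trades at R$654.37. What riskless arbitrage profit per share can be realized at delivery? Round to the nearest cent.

PV(dividends) I = 15.99·e^(−0.0936·3/12) + 11.55·e^(−0.0936·8/12) = 26.4715
Fair futures F* = (S − I)·e^(rT) = (626.07 − 26.4715)·e^0.078000 = 599.5985 × 1.081123 = 648.2397
Market R$654.37 > fair 648.2397: forward overpriced → cash-and-carry (borrow at r, buy the stock and collect the dividends, short the forward).
Profit at T = |F_mkt − F*| = |654.37 − 648.2397| = R$6.13 per share

R$6.13 per share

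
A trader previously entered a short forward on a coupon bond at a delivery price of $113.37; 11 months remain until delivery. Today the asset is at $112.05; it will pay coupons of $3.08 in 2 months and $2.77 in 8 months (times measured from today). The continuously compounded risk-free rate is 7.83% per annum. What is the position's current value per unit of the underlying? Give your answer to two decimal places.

PV(remaining coupons) I = 3.08·e^(−0.0783·2/12) + 2.77·e^(−0.0783·8/12) = 5.6692
Current forward F = (S − I)·e^(rT) = (112.05 − 5.6692)·e^(0.0783·11/12) = 106.3808 × 1.074414 = 114.2970
Value (long) = (F − K)·e^(−rT) = (114.2970 − 113.37) × 0.930740 = 0.8628
Short position value = −(long value) = -$0.86

-$0.86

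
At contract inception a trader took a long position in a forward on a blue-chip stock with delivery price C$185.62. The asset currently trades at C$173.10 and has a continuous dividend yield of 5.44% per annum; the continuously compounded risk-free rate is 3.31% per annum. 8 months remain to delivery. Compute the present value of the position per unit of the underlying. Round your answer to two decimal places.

Current fair forward for the remaining 8 months: F = S·e^((r − q)·T), (r − q) = 0.0331 − 0.0544 = -0.0213
F = 173.10 · e^(-0.0213 × 8/12) = 173.10 × 0.985900 = 170.6593
Value of long forward = (F − K)·e^(−rT) = (170.6593 − 185.62) · e^(−0.0331·8/12)
= -14.9607 × 0.978175 = -14.63

-C$14.63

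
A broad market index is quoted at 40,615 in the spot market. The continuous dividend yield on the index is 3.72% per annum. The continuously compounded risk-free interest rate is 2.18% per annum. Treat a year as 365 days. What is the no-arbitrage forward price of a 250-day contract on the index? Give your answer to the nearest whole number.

F = S·e^((r − q)T) = 40615 · e^((0.0218 − 0.0372) × 250/365)
= 40615 · e^-0.010548 = 40615 × 0.989507
F = 40,189

40,189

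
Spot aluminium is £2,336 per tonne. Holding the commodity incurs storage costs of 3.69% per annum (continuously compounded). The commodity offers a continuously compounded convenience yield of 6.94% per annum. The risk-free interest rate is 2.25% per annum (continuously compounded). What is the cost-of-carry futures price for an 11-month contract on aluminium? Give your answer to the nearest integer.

Net carry = r + u − y = 0.0225 + 0.0369 − 0.0694 = -0.0100
F = S·e^((r+u−y)T) = 2336 · e^(-0.0100 × 11/12) = 2336 · e^-0.009167
= 2336 × 0.990875 = £2,315 per tonne

£2,315 per tonne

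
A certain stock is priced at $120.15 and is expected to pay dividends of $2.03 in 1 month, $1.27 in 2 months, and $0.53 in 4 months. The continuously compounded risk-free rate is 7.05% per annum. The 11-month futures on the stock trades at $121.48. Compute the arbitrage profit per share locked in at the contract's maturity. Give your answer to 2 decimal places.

$2.65 per share

PV(dividends) I = 2.03·e^(−0.0705·1/12) + 1.27·e^(−0.0705·2/12) + 0.53·e^(−0.0705·4/12) = 3.7910
Fair futures F* = (S − I)·e^(rT) = (120.15 − 3.7910)·e^0.064625 = 116.3590 × 1.066759 = 124.1270
Market $121.48 < fair 124.1270: forward underpriced → reverse cash-and-carry (short the stock, invest proceeds at r, pay the dividends, go long the forward).
Profit at T = |F_mkt − F*| = |121.48 − 124.1270| = $2.65 per share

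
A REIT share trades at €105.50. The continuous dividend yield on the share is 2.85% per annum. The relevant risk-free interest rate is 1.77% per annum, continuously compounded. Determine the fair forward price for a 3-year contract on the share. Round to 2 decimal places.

€102.14

F = S·e^((r − q)T) = 105.50 · e^((0.0177 − 0.0285) × 3)
= 105.50 · e^-0.032400 = 105.50 × 0.968119
F = €102.14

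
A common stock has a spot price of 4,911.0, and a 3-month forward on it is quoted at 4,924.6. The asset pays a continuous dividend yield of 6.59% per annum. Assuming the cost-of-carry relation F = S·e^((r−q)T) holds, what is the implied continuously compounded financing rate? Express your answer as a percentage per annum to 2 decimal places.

7.70%

From F = S·e^((r−q)T): (r − q) = ln(F/S)/T
ln(4924.6/4911.0) = ln(1.002769) = 0.002765
(r − q) = 0.002765 / (3/12) = 0.011060
r = ln(F/S)/T + q = 0.011060 + 0.0659 = 0.076960
r = 7.70%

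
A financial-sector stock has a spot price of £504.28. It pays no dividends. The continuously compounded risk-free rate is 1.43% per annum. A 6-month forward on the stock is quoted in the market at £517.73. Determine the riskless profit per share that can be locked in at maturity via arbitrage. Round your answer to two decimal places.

Fair forward: F* = S·e^(carry·T), with carry = r = 0.0143
F* = 504.28 · e^(0.0143 × 6/12) = 504.28 · e^0.007150 = 504.28 × 1.007176 = £507.8987
Market £517.73 > fair £507.8987: forward overpriced → cash-and-carry (buy spot, short the forward).
At maturity, profit = |F_mkt − F*| = |517.73 − 507.8987| = £9.83 per share

£9.83 per share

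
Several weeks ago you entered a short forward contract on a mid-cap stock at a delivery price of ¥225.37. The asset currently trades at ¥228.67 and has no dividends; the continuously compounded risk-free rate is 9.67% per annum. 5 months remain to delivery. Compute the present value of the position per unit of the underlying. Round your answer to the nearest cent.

Current fair forward for the remaining 5 months: F = S·e^(r·T), r = 0.0967
F = 228.67 · e^(0.0967 × 5/12) = 228.67 × 1.041114 = 238.0715
Value of long forward = (F − K)·e^(−rT) = (238.0715 − 225.37) · e^(−0.0967·5/12)
= 12.7015 × 0.960509 = 12.20
Short position value = −(long value) = -¥12.20

-¥12.20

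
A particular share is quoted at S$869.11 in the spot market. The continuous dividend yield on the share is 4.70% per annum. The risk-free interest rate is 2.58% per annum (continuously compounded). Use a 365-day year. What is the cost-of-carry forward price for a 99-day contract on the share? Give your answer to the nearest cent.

S$864.13

F = S·e^((r − q)T) = 869.11 · e^((0.0258 − 0.0470) × 99/365)
= 869.11 · e^-0.005750 = 869.11 × 0.994266
F = S$864.13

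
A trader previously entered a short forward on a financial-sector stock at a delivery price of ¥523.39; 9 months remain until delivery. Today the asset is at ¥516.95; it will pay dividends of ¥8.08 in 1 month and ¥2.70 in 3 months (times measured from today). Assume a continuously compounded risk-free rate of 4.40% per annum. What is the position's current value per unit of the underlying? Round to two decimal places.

¥0.17

PV(remaining dividends) I = 8.08·e^(−0.0440·1/12) + 2.70·e^(−0.0440·3/12) = 10.7209
Current forward F = (S − I)·e^(rT) = (516.95 − 10.7209)·e^(0.0440·9/12) = 506.2291 × 1.033551 = 523.2136
Value (long) = (F − K)·e^(−rT) = (523.2136 − 523.39) × 0.967539 = -0.1707
Short position value = −(long value) = ¥0.17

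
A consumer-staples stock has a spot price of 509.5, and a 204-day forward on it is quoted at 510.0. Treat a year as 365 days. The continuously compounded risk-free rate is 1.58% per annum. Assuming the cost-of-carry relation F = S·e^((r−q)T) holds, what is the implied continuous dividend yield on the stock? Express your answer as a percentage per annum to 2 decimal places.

1.40%

From F = S·e^((r−q)T): (r − q) = ln(F/S)/T
ln(510.0/509.5) = ln(1.000981) = 0.000981
(r − q) = 0.000981 / (204/365) = 0.001755
q = r − ln(F/S)/T = 0.0158 − 0.001755 = 0.014045
q = 1.40%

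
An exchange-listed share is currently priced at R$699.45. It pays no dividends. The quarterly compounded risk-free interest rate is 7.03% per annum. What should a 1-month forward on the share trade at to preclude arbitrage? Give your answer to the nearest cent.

R$703.52

F = S · (1+r/4)^(4T)
= 699.45 × 1.005824
F = R$703.52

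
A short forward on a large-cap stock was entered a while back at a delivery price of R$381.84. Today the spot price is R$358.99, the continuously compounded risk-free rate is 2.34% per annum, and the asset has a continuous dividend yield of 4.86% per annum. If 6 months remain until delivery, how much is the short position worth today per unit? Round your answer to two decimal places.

Current fair forward for the remaining 6 months: F = S·e^((r − q)·T), (r − q) = 0.0234 − 0.0486 = -0.0252
F = 358.99 · e^(-0.0252 × 6/12) = 358.99 × 0.987479 = 354.4951
Value of long forward = (F − K)·e^(−rT) = (354.4951 − 381.84) · e^(−0.0234·6/12)
= -27.3449 × 0.988368 = -27.03
Short position value = −(long value) = R$27.03

R$27.03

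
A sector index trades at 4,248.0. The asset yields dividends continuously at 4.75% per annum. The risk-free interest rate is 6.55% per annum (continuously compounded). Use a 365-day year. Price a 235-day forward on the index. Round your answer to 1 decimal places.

F = S·e^((r − q)T) = 4248.0 · e^((0.0655 − 0.0475) × 235/365)
= 4248.0 · e^0.011589 = 4248.0 × 1.011656
F = 4,297.5

4,297.5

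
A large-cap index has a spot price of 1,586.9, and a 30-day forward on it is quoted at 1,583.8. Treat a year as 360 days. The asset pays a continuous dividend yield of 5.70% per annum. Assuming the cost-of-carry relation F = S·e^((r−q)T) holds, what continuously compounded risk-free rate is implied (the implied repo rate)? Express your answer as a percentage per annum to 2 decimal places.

From F = S·e^((r−q)T): (r − q) = ln(F/S)/T
ln(1583.8/1586.9) = ln(0.998047) = -0.001955
(r − q) = -0.001955 / (30/360) = -0.023460
r = ln(F/S)/T + q = -0.023460 + 0.0570 = 0.033540
r = 3.35%

3.35%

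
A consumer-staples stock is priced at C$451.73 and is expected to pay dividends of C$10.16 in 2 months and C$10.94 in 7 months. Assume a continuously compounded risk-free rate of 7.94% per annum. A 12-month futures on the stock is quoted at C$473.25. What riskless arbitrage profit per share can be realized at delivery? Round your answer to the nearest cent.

C$6.35 per share

PV(dividends) I = 10.16·e^(−0.0794·2/12) + 10.94·e^(−0.0794·7/12) = 20.4713
Fair futures F* = (S − I)·e^(rT) = (451.73 − 20.4713)·e^0.079400 = 431.2587 × 1.082637 = 466.8966
Market C$473.25 > fair 466.8966: forward overpriced → cash-and-carry (borrow at r, buy the stock and collect the dividends, short the forward).
Profit at T = |F_mkt − F*| = |473.25 − 466.8966| = C$6.35 per share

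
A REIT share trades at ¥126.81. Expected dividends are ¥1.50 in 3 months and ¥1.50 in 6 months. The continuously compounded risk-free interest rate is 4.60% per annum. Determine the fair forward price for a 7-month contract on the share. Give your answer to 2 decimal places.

PV(dividends) I = 1.50·e^(−0.0460·3/12) + 1.50·e^(−0.0460·6/12)
I = 1.4828 + 1.4659 = 2.9487
F = (S − I)·e^(rT) = (126.81 − 2.9487) · e^(0.0460·7/12)
= 123.8613 · e^0.026833 = 123.8613 × 1.027196 = ¥127.23

¥127.23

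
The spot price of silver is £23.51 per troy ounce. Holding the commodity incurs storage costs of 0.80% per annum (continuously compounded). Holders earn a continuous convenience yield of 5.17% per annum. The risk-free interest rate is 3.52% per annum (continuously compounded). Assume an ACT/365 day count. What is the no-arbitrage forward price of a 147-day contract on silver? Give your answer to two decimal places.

Net carry = r + u − y = 0.0352 + 0.0080 − 0.0517 = -0.0085
F = S·e^((r+u−y)T) = 23.51 · e^(-0.0085 × 147/365) = 23.51 · e^-0.003423
= 23.51 × 0.996583 = £23.43 per troy ounce

£23.43 per troy ounce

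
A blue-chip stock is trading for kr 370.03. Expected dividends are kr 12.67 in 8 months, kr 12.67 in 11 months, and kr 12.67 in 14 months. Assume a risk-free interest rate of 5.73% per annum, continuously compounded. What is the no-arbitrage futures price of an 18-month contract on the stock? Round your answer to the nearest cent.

PV(dividends) I = 12.67·e^(−0.0573·8/12) + 12.67·e^(−0.0573·11/12) + 12.67·e^(−0.0573·14/12)
I = 12.1951 + 12.0217 + 11.8507 = 36.0675
F = (S − I)·e^(rT) = (370.03 − 36.0675) · e^(0.0573·18/12)
= 333.9625 · e^0.085950 = 333.9625 × 1.089752 = kr 363.94

kr 363.94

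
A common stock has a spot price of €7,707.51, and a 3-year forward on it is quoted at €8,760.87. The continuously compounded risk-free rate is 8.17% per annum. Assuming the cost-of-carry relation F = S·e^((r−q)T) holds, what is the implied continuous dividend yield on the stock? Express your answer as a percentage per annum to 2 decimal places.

From F = S·e^((r−q)T): (r − q) = ln(F/S)/T
ln(8760.87/7707.51) = ln(1.136667) = 0.128100
(r − q) = 0.128100 / (3) = 0.042700
q = r − ln(F/S)/T = 0.0817 − 0.042700 = 0.039000
q = 3.90%

3.90%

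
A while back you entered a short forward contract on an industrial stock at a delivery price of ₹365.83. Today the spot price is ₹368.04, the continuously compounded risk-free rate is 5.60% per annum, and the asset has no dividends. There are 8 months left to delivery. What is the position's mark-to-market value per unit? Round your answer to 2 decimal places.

Current fair forward for the remaining 8 months: F = S·e^(r·T), r = 0.0560
F = 368.04 · e^(0.0560 × 8/12) = 368.04 × 1.038039 = 382.0399
Value of long forward = (F − K)·e^(−rT) = (382.0399 − 365.83) · e^(−0.0560·8/12)
= 16.2099 × 0.963355 = 15.62
Short position value = −(long value) = -₹15.62

-₹15.62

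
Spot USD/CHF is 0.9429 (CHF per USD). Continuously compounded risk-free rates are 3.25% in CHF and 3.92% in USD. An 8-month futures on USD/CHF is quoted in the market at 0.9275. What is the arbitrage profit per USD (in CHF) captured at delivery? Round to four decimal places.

Fair futures: F* = S·e^(carry·T), with carry = (r_CHF − r_USD) = 0.0325 − 0.0392 = -0.0067
F* = 0.9429 · e^(-0.0067 × 8/12) = 0.9429 · e^-0.004467 = 0.9429 × 0.995543 = 0.9387
Market 0.9275 < fair 0.9387: forward underpriced → reverse cash-and-carry (short spot, go long the forward).
At maturity, profit = |F_mkt − F*| = |0.9275 − 0.9387| = 0.0112 per USD (in CHF)

0.0112 per USD (in CHF)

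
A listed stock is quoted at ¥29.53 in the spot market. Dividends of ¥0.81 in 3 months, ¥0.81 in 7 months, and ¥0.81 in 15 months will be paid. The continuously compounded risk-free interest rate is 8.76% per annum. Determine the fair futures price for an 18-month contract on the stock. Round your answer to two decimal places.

PV(dividends) I = 0.81·e^(−0.0876·3/12) + 0.81·e^(−0.0876·7/12) + 0.81·e^(−0.0876·15/12)
I = 0.7925 + 0.7696 + 0.7260 = 2.2881
F = (S − I)·e^(rT) = (29.53 − 2.2881) · e^(0.0876·18/12)
= 27.2419 · e^0.131400 = 27.2419 × 1.140424 = ¥31.07

¥31.07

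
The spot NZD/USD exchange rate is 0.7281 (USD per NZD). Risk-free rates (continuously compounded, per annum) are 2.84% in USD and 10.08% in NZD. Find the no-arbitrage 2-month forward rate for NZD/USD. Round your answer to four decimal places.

F = S·e^((r_USD − r_NZD)T) = 0.7281 · e^((0.0284 − 0.1008) × 2/12)
= 0.7281 · e^-0.012067 = 0.7281 × 0.988006
F = 0.7194 USD per NZD

0.7194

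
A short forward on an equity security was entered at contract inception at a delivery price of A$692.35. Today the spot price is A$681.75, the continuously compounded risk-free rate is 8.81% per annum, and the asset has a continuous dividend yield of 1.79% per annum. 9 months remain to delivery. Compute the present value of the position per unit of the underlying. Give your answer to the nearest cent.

-A$24.58

Current fair forward for the remaining 9 months: F = S·e^((r − q)·T), (r − q) = 0.0881 − 0.0179 = 0.0702
F = 681.75 · e^(0.0702 × 9/12) = 681.75 × 1.054061 = 718.6061
Value of long forward = (F − K)·e^(−rT) = (718.6061 − 692.35) · e^(−0.0881·9/12)
= 26.2561 × 0.936061 = 24.58
Short position value = −(long value) = -A$24.58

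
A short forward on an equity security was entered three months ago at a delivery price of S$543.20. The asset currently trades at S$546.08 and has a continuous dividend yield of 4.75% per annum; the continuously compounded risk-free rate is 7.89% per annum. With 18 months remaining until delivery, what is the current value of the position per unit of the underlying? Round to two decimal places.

Current fair forward for the remaining 18 months: F = S·e^((r − q)·T), (r − q) = 0.0789 − 0.0475 = 0.0314
F = 546.08 · e^(0.0314 × 18/12) = 546.08 × 1.048227 = 572.4158
Value of long forward = (F − K)·e^(−rT) = (572.4158 − 543.20) · e^(−0.0789·18/12)
= 29.2158 × 0.888385 = 25.95
Short position value = −(long value) = -S$25.95

-S$25.95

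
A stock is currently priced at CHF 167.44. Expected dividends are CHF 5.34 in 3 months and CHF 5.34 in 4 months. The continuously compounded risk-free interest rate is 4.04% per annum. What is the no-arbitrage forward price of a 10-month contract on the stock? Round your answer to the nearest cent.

PV(dividends) I = 5.34·e^(−0.0404·3/12) + 5.34·e^(−0.0404·4/12)
I = 5.2863 + 5.2686 = 10.5549
F = (S − I)·e^(rT) = (167.44 − 10.5549) · e^(0.0404·10/12)
= 156.8851 · e^0.033667 = 156.8851 × 1.034240 = CHF 162.26

CHF 162.26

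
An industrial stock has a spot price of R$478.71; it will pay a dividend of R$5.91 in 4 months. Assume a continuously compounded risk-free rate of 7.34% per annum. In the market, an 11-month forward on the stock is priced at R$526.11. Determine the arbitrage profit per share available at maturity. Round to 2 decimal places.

R$20.25 per share

PV(dividends) I = 5.91·e^(−0.0734·4/12) = 5.7672
Fair forward F* = (S − I)·e^(rT) = (478.71 − 5.7672)·e^0.067283 = 472.9428 × 1.069598 = 505.8587
Market R$526.11 > fair 505.8587: forward overpriced → cash-and-carry (borrow at r, buy the stock and collect the dividends, short the forward).
Profit at T = |F_mkt − F*| = |526.11 − 505.8587| = R$20.25 per share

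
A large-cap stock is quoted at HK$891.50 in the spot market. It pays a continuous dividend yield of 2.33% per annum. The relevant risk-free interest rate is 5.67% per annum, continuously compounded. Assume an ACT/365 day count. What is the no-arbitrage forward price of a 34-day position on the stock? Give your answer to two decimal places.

HK$894.28

F = S·e^((r − q)T) = 891.50 · e^((0.0567 − 0.0233) × 34/365)
= 891.50 · e^0.003111 = 891.50 × 1.003116
F = HK$894.28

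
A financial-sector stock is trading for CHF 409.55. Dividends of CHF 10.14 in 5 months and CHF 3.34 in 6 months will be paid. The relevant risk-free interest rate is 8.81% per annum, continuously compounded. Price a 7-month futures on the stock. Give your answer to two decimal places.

CHF 417.49

PV(dividends) I = 10.14·e^(−0.0881·5/12) + 3.34·e^(−0.0881·6/12)
I = 9.7745 + 3.1961 = 12.9706
F = (S − I)·e^(rT) = (409.55 − 12.9706) · e^(0.0881·7/12)
= 396.5794 · e^0.051392 = 396.5794 × 1.052735 = CHF 417.49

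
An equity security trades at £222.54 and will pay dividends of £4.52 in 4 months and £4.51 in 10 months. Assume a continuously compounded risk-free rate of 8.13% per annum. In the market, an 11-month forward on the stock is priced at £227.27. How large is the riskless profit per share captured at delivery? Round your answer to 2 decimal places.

£3.21 per share

PV(dividends) I = 4.52·e^(−0.0813·4/12) + 4.51·e^(−0.0813·10/12) = 8.6137
Fair forward F* = (S − I)·e^(rT) = (222.54 − 8.6137)·e^0.074525 = 213.9263 × 1.077372 = 230.4782
Market £227.27 < fair 230.4782: forward underpriced → reverse cash-and-carry (short the stock, invest proceeds at r, pay the dividends, go long the forward).
Profit at T = |F_mkt − F*| = |227.27 − 230.4782| = £3.21 per share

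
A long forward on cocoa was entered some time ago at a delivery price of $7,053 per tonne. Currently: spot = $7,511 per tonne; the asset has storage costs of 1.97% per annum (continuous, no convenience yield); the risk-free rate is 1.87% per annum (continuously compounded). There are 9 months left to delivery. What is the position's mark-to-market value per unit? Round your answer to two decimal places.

$668.03 per tonne

Current fair forward for the remaining 9 months: F = S·e^((r + u)·T), (r + u) = 0.0187 + 0.0197 = 0.0384
F = 7511 · e^(0.0384 × 9/12) = 7511 × 1.02921873 = 7730.4619
Value of long forward = (F − K)·e^(−rT) = (7730.4619 − 7053) · e^(−0.0187·9/12)
= 677.4619 × 0.98607289 = 668.03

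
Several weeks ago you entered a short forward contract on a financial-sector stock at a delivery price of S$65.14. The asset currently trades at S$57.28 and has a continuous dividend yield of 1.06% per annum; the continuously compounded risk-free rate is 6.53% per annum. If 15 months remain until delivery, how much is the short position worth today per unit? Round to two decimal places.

S$3.51

Current fair forward for the remaining 15 months: F = S·e^((r − q)·T), (r − q) = 0.0653 − 0.0106 = 0.0547
F = 57.28 · e^(0.0547 × 15/12) = 57.28 × 1.070767 = 61.3335
Value of long forward = (F − K)·e^(−rT) = (61.3335 − 65.14) · e^(−0.0653·15/12)
= -3.8065 × 0.921618 = -3.51
Short position value = −(long value) = S$3.51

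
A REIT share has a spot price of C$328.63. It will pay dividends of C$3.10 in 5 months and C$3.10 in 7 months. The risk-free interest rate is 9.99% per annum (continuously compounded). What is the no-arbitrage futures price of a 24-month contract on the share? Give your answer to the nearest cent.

PV(dividends) I = 3.10·e^(−0.0999·5/12) + 3.10·e^(−0.0999·7/12)
I = 2.9736 + 2.9245 = 5.8981
F = (S − I)·e^(rT) = (328.63 − 5.8981) · e^(0.0999·24/12)
= 322.7319 · e^0.199800 = 322.7319 × 1.221159 = C$394.11

C$394.11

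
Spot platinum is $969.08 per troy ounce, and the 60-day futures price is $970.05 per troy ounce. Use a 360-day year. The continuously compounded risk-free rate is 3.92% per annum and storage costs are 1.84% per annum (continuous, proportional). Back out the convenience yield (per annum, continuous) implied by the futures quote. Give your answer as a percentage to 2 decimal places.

5.16%

F = S·e^((r+u−y)T) ⇒ (r+u−y) = ln(F/S)/T
ln(970.05/969.08) = 0.001000; /T ⇒ 0.006000
y = r + u − ln(F/S)/T = 0.0392 + 0.0184 − 0.006000 = 0.051600
y = 5.16%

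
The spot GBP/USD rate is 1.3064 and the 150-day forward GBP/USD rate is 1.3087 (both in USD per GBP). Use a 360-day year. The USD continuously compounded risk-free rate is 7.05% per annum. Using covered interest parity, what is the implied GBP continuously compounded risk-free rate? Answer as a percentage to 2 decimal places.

6.63%

F = S·e^((r_USD − r_GBP)T) ⇒ r_GBP = r_USD − ln(F/S)/T
ln(1.3087/1.3064) = 0.001759; /(150/360) = 0.004222
r_GBP = 0.0705 − 0.004222 = 0.066278
r_GBP = 6.63%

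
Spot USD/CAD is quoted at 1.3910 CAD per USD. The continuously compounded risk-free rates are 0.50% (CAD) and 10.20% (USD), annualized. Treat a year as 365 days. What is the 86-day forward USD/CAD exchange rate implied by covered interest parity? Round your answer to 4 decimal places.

1.3596

F = S·e^((r_CAD − r_USD)T) = 1.3910 · e^((0.0050 − 0.1020) × 86/365)
= 1.3910 · e^-0.022855 = 1.3910 × 0.977404
F = 1.3596 CAD per USD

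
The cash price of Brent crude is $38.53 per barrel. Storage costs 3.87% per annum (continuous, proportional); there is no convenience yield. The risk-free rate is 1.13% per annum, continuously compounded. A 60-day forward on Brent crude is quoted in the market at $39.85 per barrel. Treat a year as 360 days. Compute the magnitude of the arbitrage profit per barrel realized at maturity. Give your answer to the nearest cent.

$1.00 per barrel

Fair forward: F* = S·e^(carry·T), with carry = (r + u) = 0.0113 + 0.0387 = 0.0500
F* = 38.53 · e^(0.0500 × 60/360) = 38.53 · e^0.008333 = 38.53 × 1.008368 = $38.8524
Market $39.85 > fair $38.8524: forward overpriced → cash-and-carry (buy spot, short the forward).
At maturity, profit = |F_mkt − F*| = |39.85 − 38.8524| = $1.00 per barrel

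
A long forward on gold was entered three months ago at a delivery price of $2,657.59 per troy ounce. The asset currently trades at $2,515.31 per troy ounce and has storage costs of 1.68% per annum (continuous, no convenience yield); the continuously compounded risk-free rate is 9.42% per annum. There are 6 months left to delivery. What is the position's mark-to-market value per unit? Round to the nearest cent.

$1.21 per troy ounce

Current fair forward for the remaining 6 months: F = S·e^((r + u)·T), (r + u) = 0.0942 + 0.0168 = 0.1110
F = 2515.31 · e^(0.1110 × 6/12) = 2515.31 × 1.05706902 = 2658.8563
Value of long forward = (F − K)·e^(−rT) = (2658.8563 − 2657.59) · e^(−0.0942·6/12)
= 1.2663 × 0.95399199 = 1.21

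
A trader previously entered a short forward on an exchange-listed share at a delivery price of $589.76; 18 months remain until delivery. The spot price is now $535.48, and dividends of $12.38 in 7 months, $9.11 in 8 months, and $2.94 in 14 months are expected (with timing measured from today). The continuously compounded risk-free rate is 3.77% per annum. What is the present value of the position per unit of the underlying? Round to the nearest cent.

PV(remaining dividends) I = 12.38·e^(−0.0377·7/12) + 9.11·e^(−0.0377·8/12) + 2.94·e^(−0.0377·14/12) = 23.8081
Current forward F = (S − I)·e^(rT) = (535.48 − 23.8081)·e^(0.0377·18/12) = 511.6719 × 1.058180 = 541.4410
Value (long) = (F − K)·e^(−rT) = (541.4410 − 589.76) × 0.945019 = -45.6624
Short position value = −(long value) = $45.66

$45.66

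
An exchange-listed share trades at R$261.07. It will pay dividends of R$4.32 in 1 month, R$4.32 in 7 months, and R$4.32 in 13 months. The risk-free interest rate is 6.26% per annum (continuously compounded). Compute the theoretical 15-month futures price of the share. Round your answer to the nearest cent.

R$268.80

PV(dividends) I = 4.32·e^(−0.0626·1/12) + 4.32·e^(−0.0626·7/12) + 4.32·e^(−0.0626·13/12)
I = 4.2975 + 4.1651 + 4.0367 = 12.4993
F = (S − I)·e^(rT) = (261.07 − 12.4993) · e^(0.0626·15/12)
= 248.5707 · e^0.078250 = 248.5707 × 1.081393 = R$268.80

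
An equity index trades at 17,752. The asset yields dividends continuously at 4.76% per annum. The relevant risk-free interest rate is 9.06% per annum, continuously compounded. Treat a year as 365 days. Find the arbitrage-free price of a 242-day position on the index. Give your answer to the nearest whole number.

F = S·e^((r − q)T) = 17752 · e^((0.0906 − 0.0476) × 242/365)
= 17752 · e^0.028510 = 17752 × 1.028920
F = 18,265

18,265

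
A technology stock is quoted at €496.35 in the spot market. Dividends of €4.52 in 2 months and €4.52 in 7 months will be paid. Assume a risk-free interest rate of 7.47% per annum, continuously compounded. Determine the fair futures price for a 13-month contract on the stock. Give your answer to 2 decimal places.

€528.65

PV(dividends) I = 4.52·e^(−0.0747·2/12) + 4.52·e^(−0.0747·7/12)
I = 4.4641 + 4.3273 = 8.7914
F = (S − I)·e^(rT) = (496.35 − 8.7914) · e^(0.0747·13/12)
= 487.5586 · e^0.080925 = 487.5586 × 1.084290 = €528.65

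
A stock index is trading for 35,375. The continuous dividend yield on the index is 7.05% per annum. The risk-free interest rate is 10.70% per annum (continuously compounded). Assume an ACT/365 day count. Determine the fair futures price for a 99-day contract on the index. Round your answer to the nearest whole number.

35,727

F = S·e^((r − q)T) = 35375 · e^((0.1070 − 0.0705) × 99/365)
= 35375 · e^0.009900 = 35375 × 1.009949
F = 35,727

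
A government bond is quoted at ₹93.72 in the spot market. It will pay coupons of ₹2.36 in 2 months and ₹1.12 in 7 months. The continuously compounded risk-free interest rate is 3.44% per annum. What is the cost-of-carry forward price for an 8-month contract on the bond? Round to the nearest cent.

₹92.37

PV(coupons) I = 2.36·e^(−0.0344·2/12) + 1.12·e^(−0.0344·7/12)
I = 2.3465 + 1.0977 = 3.4442
F = (S − I)·e^(rT) = (93.72 − 3.4442) · e^(0.0344·8/12)
= 90.2758 · e^0.022933 = 90.2758 × 1.023198 = ₹92.37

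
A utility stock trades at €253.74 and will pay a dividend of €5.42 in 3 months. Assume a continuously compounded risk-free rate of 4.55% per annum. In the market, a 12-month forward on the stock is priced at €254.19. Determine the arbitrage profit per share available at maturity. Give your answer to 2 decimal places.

€5.75 per share

PV(dividends) I = 5.42·e^(−0.0455·3/12) = 5.3587
Fair forward F* = (S − I)·e^(rT) = (253.74 − 5.3587)·e^0.045500 = 248.3813 × 1.046551 = 259.9437
Market €254.19 < fair 259.9437: forward underpriced → reverse cash-and-carry (short the stock, invest proceeds at r, pay the dividends, go long the forward).
Profit at T = |F_mkt − F*| = |254.19 − 259.9437| = €5.75 per share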